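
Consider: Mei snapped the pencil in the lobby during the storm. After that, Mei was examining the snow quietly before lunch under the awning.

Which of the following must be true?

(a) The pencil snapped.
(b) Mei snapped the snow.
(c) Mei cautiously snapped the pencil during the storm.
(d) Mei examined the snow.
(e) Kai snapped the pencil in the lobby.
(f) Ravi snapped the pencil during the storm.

(a), (d)

(a) Entailed — 'Mei snapped the pencil' is causative; it entails the inchoative 'the pencil snapped'.
(b) Not entailed — Mei snapped the pencil, not the snow; the snow belongs to the examining event.
(c) Not entailed — 'cautiously' adds information not in the original event.
(d) Entailed — 'examine' is an activity; 'was examining' entails that some examining happened, so 'examined' holds.
(e) Not entailed — the passage has Mei snapping the pencil, not Kai.
(f) Not entailed — the passage has Mei snapping the pencil, not Ravi.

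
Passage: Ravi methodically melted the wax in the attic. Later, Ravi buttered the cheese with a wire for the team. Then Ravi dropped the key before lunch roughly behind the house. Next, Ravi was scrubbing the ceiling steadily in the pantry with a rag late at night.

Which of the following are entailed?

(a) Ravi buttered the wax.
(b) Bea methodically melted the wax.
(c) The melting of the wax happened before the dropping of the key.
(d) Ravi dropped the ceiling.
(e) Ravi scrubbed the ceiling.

(a) Not entailed — Ravi buttered the cheese, not the wax; the wax belongs to the melting event.
(b) Not entailed — the passage has Ravi melting the wax, not Bea.
(c) Entailed — the narrative places the melting before the dropping.
(d) Not entailed — Ravi dropped the key, not the ceiling; the ceiling belongs to the scrubbing event.
(e) Entailed — 'scrub' is an activity; 'was scrubbing' entails that some scrubbing happened, so 'scrubbed' holds.

(c), (e)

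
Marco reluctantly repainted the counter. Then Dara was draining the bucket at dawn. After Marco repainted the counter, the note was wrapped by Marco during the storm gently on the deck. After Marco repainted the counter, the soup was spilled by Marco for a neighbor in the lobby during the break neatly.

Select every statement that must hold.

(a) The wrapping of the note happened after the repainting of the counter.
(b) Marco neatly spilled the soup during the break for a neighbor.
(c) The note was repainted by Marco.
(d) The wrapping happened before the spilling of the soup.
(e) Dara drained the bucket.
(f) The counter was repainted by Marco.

(a) Entailed — the narrative places the repainting before the wrapping.
(b) Entailed — every conjunct here is already in the original spilling event.
(c) Not entailed — Marco repainted the counter, not the note; the note belongs to the wrapping event.
(d) Not entailed — the narrative doesn't order the wrapping relative to the spilling.
(e) Not entailed — 'was draining' is progressive on an accomplishment; it does not entail the completed 'drained'.
(f) Entailed — this follows by dropping conjuncts from the repainting event's description.

(a), (b), (f)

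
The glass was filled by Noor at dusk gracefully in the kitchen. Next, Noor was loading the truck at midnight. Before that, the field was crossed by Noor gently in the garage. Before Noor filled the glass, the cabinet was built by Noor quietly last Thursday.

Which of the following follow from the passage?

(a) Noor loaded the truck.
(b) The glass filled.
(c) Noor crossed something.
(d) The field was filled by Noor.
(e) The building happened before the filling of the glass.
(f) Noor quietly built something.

(a) Not entailed — 'was loading' is progressive on an accomplishment; it does not entail the completed 'loaded'.
(b) Entailed — 'Noor filled the glass' is causative; it entails the inchoative 'the glass filled'.
(c) Entailed — dropping 'in the garage', 'gently' and generalizing the patient leaves a sub-description the original still satisfies.
(d) Not entailed — Noor filled the glass, not the field; the field belongs to the crossing event.
(e) Entailed — the narrative places the building before the filling.
(f) Entailed — dropping 'last Thursday' and generalizing the patient leaves a sub-description the original still satisfies.

(b), (c), (e), (f)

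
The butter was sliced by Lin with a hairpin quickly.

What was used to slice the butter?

a hairpin

'with a hairpin' marks the instrument of the slicing event.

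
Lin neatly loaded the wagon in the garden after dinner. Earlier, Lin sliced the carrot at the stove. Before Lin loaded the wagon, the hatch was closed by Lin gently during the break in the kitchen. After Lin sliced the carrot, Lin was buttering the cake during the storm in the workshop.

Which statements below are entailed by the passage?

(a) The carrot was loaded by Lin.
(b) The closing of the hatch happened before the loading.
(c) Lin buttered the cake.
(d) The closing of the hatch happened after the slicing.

(b)

(a) Not entailed — Lin loaded the wagon, not the carrot; the carrot belongs to the slicing event.
(b) Entailed — the narrative places the closing before the loading.
(c) Not entailed — 'was buttering' is progressive on an accomplishment; it does not entail the completed 'buttered'.
(d) Not entailed — the narrative doesn't order the slicing relative to the closing.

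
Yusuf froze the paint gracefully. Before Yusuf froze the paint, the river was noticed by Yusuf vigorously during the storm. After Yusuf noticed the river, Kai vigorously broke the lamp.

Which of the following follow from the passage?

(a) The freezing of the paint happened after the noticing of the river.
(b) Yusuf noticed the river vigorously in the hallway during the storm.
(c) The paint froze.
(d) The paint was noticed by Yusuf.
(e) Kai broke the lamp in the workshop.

(a), (c)

(a) Entailed — the narrative places the noticing before the freezing.
(b) Not entailed — 'in the hallway' adds information not in the original event.
(c) Entailed — 'Yusuf froze the paint' is causative; it entails the inchoative 'the paint froze'.
(d) Not entailed — Yusuf noticed the river, not the paint; the paint belongs to the freezing event.
(e) Not entailed — 'in the workshop' adds information not in the original event.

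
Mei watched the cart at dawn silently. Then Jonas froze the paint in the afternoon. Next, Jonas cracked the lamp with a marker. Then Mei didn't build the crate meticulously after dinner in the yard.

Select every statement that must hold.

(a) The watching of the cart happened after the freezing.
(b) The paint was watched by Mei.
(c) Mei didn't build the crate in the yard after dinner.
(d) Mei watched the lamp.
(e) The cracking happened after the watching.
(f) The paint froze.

(e), (f)

(a) Not entailed — the narrative places the watching before the freezing, not after.
(b) Not entailed — Mei watched the cart, not the paint; the paint belongs to the freezing event.
(c) Not entailed — dropping 'meticulously' under negation is not valid — the original leaves open that Mei built the crate some other way.
(d) Not entailed — Mei watched the cart, not the lamp; the lamp belongs to the cracking event.
(e) Entailed — the narrative places the watching before the cracking.
(f) Entailed — 'Jonas froze the paint' is causative; it entails the inchoative 'the paint froze'.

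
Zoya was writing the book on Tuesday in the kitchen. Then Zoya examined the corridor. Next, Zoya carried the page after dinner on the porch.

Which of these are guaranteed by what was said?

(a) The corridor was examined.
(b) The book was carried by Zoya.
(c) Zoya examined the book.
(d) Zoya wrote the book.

(a) Entailed — generalizing the agent leaves a sub-description the original still satisfies.
(b) Not entailed — Zoya carried the page, not the book; the book belongs to the writing event.
(c) Not entailed — Zoya examined the corridor, not the book; the book belongs to the writing event.
(d) Not entailed — 'was writing' is progressive on an accomplishment; it does not entail the completed 'wrote'.

(a)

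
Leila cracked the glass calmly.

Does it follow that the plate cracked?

Nothing is said about any plate; only the glass is affected.

no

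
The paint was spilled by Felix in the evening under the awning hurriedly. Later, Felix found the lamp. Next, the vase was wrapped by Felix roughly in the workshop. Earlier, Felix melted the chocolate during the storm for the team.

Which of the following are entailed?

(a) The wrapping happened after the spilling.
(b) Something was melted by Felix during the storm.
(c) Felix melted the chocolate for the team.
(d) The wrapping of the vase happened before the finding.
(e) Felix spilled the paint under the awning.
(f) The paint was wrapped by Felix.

(a), (b), (c), (e)

(a) Entailed — the narrative places the spilling before the wrapping.
(b) Entailed — dropping 'for the team' and generalizing the patient leaves a sub-description the original still satisfies.
(c) Entailed — this follows by dropping conjuncts from the melting event's description.
(d) Not entailed — the narrative places the finding before the wrapping, not after.
(e) Entailed — this follows by dropping conjuncts from the spilling event's description.
(f) Not entailed — Felix wrapped the vase, not the paint; the paint belongs to the spilling event.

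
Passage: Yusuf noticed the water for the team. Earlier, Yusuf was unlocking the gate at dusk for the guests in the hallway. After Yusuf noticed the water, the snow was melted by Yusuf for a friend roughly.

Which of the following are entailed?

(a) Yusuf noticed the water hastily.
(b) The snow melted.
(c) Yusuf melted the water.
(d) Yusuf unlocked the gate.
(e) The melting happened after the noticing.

(b), (e)

(a) Not entailed — 'hastily' adds information not in the original event.
(b) Entailed — 'Yusuf melted the snow' is causative; it entails the inchoative 'the snow melted'.
(c) Not entailed — Yusuf melted the snow, not the water; the water belongs to the noticing event.
(d) Not entailed — 'was unlocking' is progressive on an accomplishment; it does not entail the completed 'unlocked'.
(e) Entailed — the narrative places the noticing before the melting.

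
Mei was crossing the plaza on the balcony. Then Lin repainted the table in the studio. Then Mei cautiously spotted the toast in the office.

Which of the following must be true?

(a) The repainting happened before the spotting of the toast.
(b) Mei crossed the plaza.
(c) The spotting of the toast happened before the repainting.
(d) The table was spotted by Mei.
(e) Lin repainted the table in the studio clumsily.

(a) Entailed — the narrative places the repainting before the spotting.
(b) Not entailed — 'was crossing' is progressive on an accomplishment; it does not entail the completed 'crossed'.
(c) Not entailed — the narrative places the repainting before the spotting, not after.
(d) Not entailed — Mei spotted the toast, not the table; the table belongs to the repainting event.
(e) Not entailed — 'clumsily' adds information not in the original event.

(a)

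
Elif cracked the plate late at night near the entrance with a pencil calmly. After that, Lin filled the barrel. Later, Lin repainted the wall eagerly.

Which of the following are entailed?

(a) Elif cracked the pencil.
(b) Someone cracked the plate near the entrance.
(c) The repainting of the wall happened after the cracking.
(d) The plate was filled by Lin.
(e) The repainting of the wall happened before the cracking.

(b), (c)

(a) Not entailed — the pencil is the instrument, not what was cracked.
(b) Entailed — every conjunct here is already in the original cracking event.
(c) Entailed — the narrative places the cracking before the repainting.
(d) Not entailed — Lin filled the barrel, not the plate; the plate belongs to the cracking event.
(e) Not entailed — the narrative places the cracking before the repainting, not after.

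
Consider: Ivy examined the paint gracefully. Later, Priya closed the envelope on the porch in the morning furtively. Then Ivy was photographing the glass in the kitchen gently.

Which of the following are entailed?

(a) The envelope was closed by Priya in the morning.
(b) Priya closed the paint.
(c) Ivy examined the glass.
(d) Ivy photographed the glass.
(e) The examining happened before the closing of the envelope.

(a) Entailed — the original entails any weakening of itself; this just drops 'on the porch', 'furtively'.
(b) Not entailed — Priya closed the envelope, not the paint; the paint belongs to the examining event.
(c) Not entailed — Ivy examined the paint, not the glass; the glass belongs to the photographing event.
(d) Not entailed — 'was photographing' is progressive on an accomplishment; it does not entail the completed 'photographed'.
(e) Entailed — the narrative places the examining before the closing.

(a), (e)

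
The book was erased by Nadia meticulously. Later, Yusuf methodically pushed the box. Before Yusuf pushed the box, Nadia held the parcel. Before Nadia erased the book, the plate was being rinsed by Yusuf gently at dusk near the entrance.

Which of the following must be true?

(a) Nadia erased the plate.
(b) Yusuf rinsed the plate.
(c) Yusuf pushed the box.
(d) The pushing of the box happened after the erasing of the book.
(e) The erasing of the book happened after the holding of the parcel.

(b), (c), (d)

(a) Not entailed — Nadia erased the book, not the plate; the plate belongs to the rinsing event.
(b) Entailed — 'rinse' is an activity; 'was rinsing' entails that some rinsing happened, so 'rinsed' holds.
(c) Entailed — the original entails any weakening of itself; this just drops 'methodically'.
(d) Entailed — the narrative places the erasing before the pushing.
(e) Not entailed — the narrative doesn't order the holding relative to the erasing.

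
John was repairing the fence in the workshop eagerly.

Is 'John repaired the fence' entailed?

no

'was repairing' is progressive; for an accomplishment like 'repair the fence', it doesn't entail completion.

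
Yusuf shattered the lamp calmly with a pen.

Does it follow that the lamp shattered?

'Yusuf shattered the lamp' is the causative; it entails the inchoative 'the lamp shattered'.

yes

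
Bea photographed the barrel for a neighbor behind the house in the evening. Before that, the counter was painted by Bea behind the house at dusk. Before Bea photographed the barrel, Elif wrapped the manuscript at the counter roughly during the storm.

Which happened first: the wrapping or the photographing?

The connectives place the wrapping before the photographing.

the wrapping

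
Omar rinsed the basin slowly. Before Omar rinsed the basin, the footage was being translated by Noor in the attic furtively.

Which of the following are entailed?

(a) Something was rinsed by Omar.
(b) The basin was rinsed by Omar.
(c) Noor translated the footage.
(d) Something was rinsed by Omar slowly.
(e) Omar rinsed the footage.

(a) Entailed — dropping 'slowly' and generalizing the patient leaves a sub-description the original still satisfies.
(b) Entailed — the original entails any weakening of itself; this just drops 'slowly'.
(c) Not entailed — 'was translating' is progressive on an accomplishment; it does not entail the completed 'translated'.
(d) Entailed — the original entails any weakening of itself; this just generalizes the patient.
(e) Not entailed — Omar rinsed the basin, not the footage; the footage belongs to the translating event.

(a), (b), (d)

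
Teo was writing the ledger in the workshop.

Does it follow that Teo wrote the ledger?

'was writing' is progressive; for an accomplishment like 'write the ledger', it doesn't entail completion.

no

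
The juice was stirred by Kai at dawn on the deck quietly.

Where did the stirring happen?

'on the deck' marks the location of the stirring event.

on the deck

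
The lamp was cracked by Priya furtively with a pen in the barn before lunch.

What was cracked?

'the lamp' marks the patient of the cracking event.

the lamp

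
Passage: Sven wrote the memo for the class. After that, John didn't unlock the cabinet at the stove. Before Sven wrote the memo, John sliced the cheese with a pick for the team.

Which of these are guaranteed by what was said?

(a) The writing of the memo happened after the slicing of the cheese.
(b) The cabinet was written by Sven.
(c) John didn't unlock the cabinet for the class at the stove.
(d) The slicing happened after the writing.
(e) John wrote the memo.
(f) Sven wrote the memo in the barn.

(a) Entailed — the narrative places the slicing before the writing.
(b) Not entailed — Sven wrote the memo, not the cabinet; the cabinet belongs to the unlocking event.
(c) Entailed — under negation, adding a further restriction is entailed: if no such unlocking event occurred, none occurred for the class either.
(d) Not entailed — the narrative places the slicing before the writing, not after.
(e) Not entailed — the passage has Sven writing the memo, not John.
(f) Not entailed — 'in the barn' adds information not in the original event.

(a), (c)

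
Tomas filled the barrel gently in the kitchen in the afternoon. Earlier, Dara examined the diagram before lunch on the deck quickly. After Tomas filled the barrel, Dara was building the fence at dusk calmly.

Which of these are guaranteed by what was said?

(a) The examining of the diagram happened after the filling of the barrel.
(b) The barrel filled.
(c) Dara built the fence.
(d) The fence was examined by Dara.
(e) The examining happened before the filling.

(a) Not entailed — the narrative places the examining before the filling, not after.
(b) Entailed — 'Tomas filled the barrel' is causative; it entails the inchoative 'the barrel filled'.
(c) Not entailed — 'was building' is progressive on an accomplishment; it does not entail the completed 'built'.
(d) Not entailed — Dara examined the diagram, not the fence; the fence belongs to the building event.
(e) Entailed — the narrative places the examining before the filling.

(b), (e)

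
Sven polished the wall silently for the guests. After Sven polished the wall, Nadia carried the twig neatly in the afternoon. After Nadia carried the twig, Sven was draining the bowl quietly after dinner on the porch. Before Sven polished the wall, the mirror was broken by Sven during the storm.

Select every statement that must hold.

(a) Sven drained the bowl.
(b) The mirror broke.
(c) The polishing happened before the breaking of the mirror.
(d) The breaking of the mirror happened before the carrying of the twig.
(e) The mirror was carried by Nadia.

(a) Not entailed — 'was draining' is progressive on an accomplishment; it does not entail the completed 'drained'.
(b) Entailed — 'Sven broke the mirror' is causative; it entails the inchoative 'the mirror broke'.
(c) Not entailed — the narrative places the breaking before the polishing, not after.
(d) Entailed — the narrative places the breaking before the carrying.
(e) Not entailed — Nadia carried the twig, not the mirror; the mirror belongs to the breaking event.

(b), (d)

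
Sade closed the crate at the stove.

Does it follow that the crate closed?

'Sade closed the crate' is the causative; it entails the inchoative 'the crate closed'.

yes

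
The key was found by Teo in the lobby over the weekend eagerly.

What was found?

the key

'the key' marks the patient of the finding event.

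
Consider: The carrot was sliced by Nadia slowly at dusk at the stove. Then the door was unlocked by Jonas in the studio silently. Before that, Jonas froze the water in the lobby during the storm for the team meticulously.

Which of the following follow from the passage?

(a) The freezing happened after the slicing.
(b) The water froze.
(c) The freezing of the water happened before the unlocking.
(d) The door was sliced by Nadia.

(b), (c)

(a) Not entailed — the narrative doesn't order the slicing relative to the freezing.
(b) Entailed — 'Jonas froze the water' is causative; it entails the inchoative 'the water froze'.
(c) Entailed — the narrative places the freezing before the unlocking.
(d) Not entailed — Nadia sliced the carrot, not the door; the door belongs to the unlocking event.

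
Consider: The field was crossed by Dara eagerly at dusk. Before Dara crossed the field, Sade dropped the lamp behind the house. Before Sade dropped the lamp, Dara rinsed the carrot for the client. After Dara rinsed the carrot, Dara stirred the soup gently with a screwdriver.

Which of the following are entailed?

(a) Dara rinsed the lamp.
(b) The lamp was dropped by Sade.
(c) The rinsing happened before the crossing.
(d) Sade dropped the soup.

(b), (c)

(a) Not entailed — Dara rinsed the carrot, not the lamp; the lamp belongs to the dropping event.
(b) Entailed — the original entails any weakening of itself; this just drops 'behind the house'.
(c) Entailed — the narrative places the rinsing before the crossing.
(d) Not entailed — Sade dropped the lamp, not the soup; the soup belongs to the stirring event.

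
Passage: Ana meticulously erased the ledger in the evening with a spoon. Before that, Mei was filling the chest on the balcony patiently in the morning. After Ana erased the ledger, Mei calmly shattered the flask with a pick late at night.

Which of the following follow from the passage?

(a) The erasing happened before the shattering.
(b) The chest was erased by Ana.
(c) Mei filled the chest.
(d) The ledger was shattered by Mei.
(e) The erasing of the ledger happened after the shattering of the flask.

(a)

(a) Entailed — the narrative places the erasing before the shattering.
(b) Not entailed — Ana erased the ledger, not the chest; the chest belongs to the filling event.
(c) Not entailed — 'was filling' is progressive on an accomplishment; it does not entail the completed 'filled'.
(d) Not entailed — Mei shattered the flask, not the ledger; the ledger belongs to the erasing event.
(e) Not entailed — the narrative places the erasing before the shattering, not after.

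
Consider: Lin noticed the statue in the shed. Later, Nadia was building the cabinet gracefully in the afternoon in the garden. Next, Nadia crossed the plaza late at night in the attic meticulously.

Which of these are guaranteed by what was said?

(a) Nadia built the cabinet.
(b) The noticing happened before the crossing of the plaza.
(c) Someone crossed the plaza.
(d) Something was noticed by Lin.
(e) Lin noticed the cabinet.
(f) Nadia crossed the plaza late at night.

(b), (c), (d), (f)

(a) Not entailed — 'was building' is progressive on an accomplishment; it does not entail the completed 'built'.
(b) Entailed — the narrative places the noticing before the crossing.
(c) Entailed — dropping 'meticulously', 'in the attic', 'late at night' and generalizing the agent leaves a sub-description the original still satisfies.
(d) Entailed — dropping 'in the shed' and generalizing the patient leaves a sub-description the original still satisfies.
(e) Not entailed — Lin noticed the statue, not the cabinet; the cabinet belongs to the building event.
(f) Entailed — the original entails any weakening of itself; this just drops 'meticulously', 'in the attic'.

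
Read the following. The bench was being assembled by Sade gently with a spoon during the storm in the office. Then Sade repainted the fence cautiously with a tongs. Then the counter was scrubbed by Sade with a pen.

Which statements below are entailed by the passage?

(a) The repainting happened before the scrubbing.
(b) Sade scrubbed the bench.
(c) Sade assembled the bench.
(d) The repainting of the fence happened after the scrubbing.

(a)

(a) Entailed — the narrative places the repainting before the scrubbing.
(b) Not entailed — Sade scrubbed the counter, not the bench; the bench belongs to the assembling event.
(c) Not entailed — 'was assembling' is progressive on an accomplishment; it does not entail the completed 'assembled'.
(d) Not entailed — the narrative places the repainting before the scrubbing, not after.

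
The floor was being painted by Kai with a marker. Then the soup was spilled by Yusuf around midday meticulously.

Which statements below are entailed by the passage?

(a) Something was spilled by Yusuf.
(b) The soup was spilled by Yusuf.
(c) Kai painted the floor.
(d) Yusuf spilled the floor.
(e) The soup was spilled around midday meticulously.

(a) Entailed — every conjunct here is already in the original spilling event.
(b) Entailed — dropping 'meticulously', 'around midday' leaves a sub-description the original still satisfies.
(c) Not entailed — 'was painting' is progressive on an accomplishment; it does not entail the completed 'painted'.
(d) Not entailed — Yusuf spilled the soup, not the floor; the floor belongs to the painting event.
(e) Entailed — the original entails any weakening of itself; this just generalizes the agent.

(a), (b), (e)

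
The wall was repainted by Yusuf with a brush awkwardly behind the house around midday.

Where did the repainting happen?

behind the house

'behind the house' marks the location of the repainting event.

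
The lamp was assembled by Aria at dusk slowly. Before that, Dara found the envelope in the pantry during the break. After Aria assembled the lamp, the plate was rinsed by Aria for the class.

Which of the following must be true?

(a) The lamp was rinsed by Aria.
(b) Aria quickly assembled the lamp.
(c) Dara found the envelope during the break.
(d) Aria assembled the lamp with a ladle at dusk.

(c)

(a) Not entailed — Aria rinsed the plate, not the lamp; the lamp belongs to the assembling event.
(b) Not entailed — 'quickly' adds a manner not in (and inconsistent with) the original.
(c) Entailed — the original entails any weakening of itself; this just drops 'in the pantry'.
(d) Not entailed — 'with a ladle' adds information not in the original event.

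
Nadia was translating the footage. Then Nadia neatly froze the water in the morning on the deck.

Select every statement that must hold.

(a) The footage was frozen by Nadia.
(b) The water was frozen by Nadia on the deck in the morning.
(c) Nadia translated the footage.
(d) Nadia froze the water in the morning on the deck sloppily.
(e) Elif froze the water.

(b)

(a) Not entailed — Nadia froze the water, not the footage; the footage belongs to the translating event.
(b) Entailed — this follows by dropping conjuncts from the freezing event's description.
(c) Not entailed — 'was translating' is progressive on an accomplishment; it does not entail the completed 'translated'.
(d) Not entailed — 'sloppily' adds a manner not in (and inconsistent with) the original.
(e) Not entailed — the passage has Nadia freezing the water, not Elif.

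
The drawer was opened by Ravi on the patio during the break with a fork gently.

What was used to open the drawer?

a fork

'with a fork' marks the instrument of the opening event.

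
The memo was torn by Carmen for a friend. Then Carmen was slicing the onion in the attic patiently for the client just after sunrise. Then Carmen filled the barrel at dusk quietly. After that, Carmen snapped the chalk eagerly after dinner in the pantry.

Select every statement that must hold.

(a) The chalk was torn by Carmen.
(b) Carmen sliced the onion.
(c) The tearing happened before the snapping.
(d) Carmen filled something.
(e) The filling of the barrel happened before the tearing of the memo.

(c), (d)

(a) Not entailed — Carmen tore the memo, not the chalk; the chalk belongs to the snapping event.
(b) Not entailed — 'was slicing' is progressive on an accomplishment; it does not entail the completed 'sliced'.
(c) Entailed — the narrative places the tearing before the snapping.
(d) Entailed — this follows by dropping conjuncts from the filling event's description.
(e) Not entailed — the narrative places the tearing before the filling, not after.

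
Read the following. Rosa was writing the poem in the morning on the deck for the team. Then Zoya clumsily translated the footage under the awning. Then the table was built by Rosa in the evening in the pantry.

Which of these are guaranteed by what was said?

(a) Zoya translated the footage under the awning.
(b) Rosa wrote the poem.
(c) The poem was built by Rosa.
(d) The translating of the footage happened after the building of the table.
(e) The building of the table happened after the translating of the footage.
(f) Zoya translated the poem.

(a) Entailed — this follows by dropping conjuncts from the translating event's description.
(b) Not entailed — 'was writing' is progressive on an accomplishment; it does not entail the completed 'wrote'.
(c) Not entailed — Rosa built the table, not the poem; the poem belongs to the writing event.
(d) Not entailed — the narrative places the translating before the building, not after.
(e) Entailed — the narrative places the translating before the building.
(f) Not entailed — Zoya translated the footage, not the poem; the poem belongs to the writing event.

(a), (e)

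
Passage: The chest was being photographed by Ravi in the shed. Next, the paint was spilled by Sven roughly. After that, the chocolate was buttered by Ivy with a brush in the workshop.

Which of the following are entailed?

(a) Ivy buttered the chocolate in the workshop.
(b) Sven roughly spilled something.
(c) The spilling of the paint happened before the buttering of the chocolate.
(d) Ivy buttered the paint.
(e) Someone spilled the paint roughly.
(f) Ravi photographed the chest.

(a), (b), (c), (e)

(a) Entailed — every conjunct here is already in the original buttering event.
(b) Entailed — the original entails any weakening of itself; this just generalizes the patient.
(c) Entailed — the narrative places the spilling before the buttering.
(d) Not entailed — Ivy buttered the chocolate, not the paint; the paint belongs to the spilling event.
(e) Entailed — every conjunct here is already in the original spilling event.
(f) Not entailed — 'was photographing' is progressive on an accomplishment; it does not entail the completed 'photographed'.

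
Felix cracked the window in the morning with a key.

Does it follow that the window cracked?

'Felix cracked the window' is the causative; it entails the inchoative 'the window cracked'.

yes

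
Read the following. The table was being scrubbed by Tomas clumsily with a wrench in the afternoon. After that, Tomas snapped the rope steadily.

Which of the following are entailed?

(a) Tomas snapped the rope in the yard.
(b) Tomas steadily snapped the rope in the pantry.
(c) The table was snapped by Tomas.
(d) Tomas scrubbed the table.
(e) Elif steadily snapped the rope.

(a) Not entailed — 'in the yard' adds information not in the original event.
(b) Not entailed — 'in the pantry' adds information not in the original event.
(c) Not entailed — Tomas snapped the rope, not the table; the table belongs to the scrubbing event.
(d) Entailed — 'scrub' is an activity; 'was scrubbing' entails that some scrubbing happened, so 'scrubbed' holds.
(e) Not entailed — the passage has Tomas snapping the rope, not Elif.

(d)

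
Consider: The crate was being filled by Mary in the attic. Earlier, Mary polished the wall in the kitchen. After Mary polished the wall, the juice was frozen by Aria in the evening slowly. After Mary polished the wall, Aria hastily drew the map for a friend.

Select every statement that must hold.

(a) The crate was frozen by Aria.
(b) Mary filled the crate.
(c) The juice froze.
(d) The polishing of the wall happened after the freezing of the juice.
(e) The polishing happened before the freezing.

(c), (e)

(a) Not entailed — Aria froze the juice, not the crate; the crate belongs to the filling event.
(b) Not entailed — 'was filling' is progressive on an accomplishment; it does not entail the completed 'filled'.
(c) Entailed — 'Aria froze the juice' is causative; it entails the inchoative 'the juice froze'.
(d) Not entailed — the narrative places the polishing before the freezing, not after.
(e) Entailed — the narrative places the polishing before the freezing.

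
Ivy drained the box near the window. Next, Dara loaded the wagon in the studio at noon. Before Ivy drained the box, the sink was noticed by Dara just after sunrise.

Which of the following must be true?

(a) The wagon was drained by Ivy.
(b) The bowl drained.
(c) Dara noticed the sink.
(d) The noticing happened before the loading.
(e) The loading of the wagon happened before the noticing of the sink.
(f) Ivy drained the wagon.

(c), (d)

(a) Not entailed — Ivy drained the box, not the wagon; the wagon belongs to the loading event.
(b) Not entailed — the box is what drained, not the bowl.
(c) Entailed — this follows by dropping conjuncts from the noticing event's description.
(d) Entailed — the narrative places the noticing before the loading.
(e) Not entailed — the narrative places the noticing before the loading, not after.
(f) Not entailed — Ivy drained the box, not the wagon; the wagon belongs to the loading event.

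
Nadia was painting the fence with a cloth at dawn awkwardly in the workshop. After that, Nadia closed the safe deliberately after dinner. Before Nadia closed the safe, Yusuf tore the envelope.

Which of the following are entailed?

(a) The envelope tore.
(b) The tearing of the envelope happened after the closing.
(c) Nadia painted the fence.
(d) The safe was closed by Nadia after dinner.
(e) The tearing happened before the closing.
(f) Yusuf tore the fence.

(a) Entailed — 'Yusuf tore the envelope' is causative; it entails the inchoative 'the envelope tore'.
(b) Not entailed — the narrative places the tearing before the closing, not after.
(c) Not entailed — 'was painting' is progressive on an accomplishment; it does not entail the completed 'painted'.
(d) Entailed — the original entails any weakening of itself; this just drops 'deliberately'.
(e) Entailed — the narrative places the tearing before the closing.
(f) Not entailed — Yusuf tore the envelope, not the fence; the fence belongs to the painting event.

(a), (d), (e)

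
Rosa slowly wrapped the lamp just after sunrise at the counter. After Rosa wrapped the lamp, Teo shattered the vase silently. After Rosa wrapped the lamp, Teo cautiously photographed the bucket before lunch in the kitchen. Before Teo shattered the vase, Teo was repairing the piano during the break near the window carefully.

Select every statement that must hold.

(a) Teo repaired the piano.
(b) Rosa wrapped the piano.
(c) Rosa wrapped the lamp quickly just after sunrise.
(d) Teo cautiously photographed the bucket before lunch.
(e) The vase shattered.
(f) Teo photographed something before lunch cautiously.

(d), (e), (f)

(a) Not entailed — 'was repairing' is progressive on an accomplishment; it does not entail the completed 'repaired'.
(b) Not entailed — Rosa wrapped the lamp, not the piano; the piano belongs to the repairing event.
(c) Not entailed — 'quickly' adds a manner not in (and inconsistent with) the original.
(d) Entailed — every conjunct here is already in the original photographing event.
(e) Entailed — 'Teo shattered the vase' is causative; it entails the inchoative 'the vase shattered'.
(f) Entailed — dropping 'in the kitchen' and generalizing the patient leaves a sub-description the original still satisfies.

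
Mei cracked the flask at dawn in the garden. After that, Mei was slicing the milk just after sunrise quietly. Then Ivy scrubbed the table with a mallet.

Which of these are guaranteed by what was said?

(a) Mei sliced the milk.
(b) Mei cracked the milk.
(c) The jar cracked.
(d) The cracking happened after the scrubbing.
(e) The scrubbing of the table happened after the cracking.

(e)

(a) Not entailed — 'was slicing' is progressive on an accomplishment; it does not entail the completed 'sliced'.
(b) Not entailed — Mei cracked the flask, not the milk; the milk belongs to the slicing event.
(c) Not entailed — the flask is what cracked, not the jar.
(d) Not entailed — the narrative places the cracking before the scrubbing, not after.
(e) Entailed — the narrative places the cracking before the scrubbing.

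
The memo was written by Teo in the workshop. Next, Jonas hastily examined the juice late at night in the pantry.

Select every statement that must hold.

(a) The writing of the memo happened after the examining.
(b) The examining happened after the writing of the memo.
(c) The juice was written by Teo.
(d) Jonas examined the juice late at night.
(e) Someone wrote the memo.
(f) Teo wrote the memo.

(b), (d), (e), (f)

(a) Not entailed — the narrative places the writing before the examining, not after.
(b) Entailed — the narrative places the writing before the examining.
(c) Not entailed — Teo wrote the memo, not the juice; the juice belongs to the examining event.
(d) Entailed — this follows by dropping conjuncts from the examining event's description.
(e) Entailed — every conjunct here is already in the original writing event.
(f) Entailed — this follows by dropping conjuncts from the writing event's description.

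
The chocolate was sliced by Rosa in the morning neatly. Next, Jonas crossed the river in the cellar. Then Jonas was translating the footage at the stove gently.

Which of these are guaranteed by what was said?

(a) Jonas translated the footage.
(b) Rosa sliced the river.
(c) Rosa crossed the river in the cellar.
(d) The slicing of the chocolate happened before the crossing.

(d)

(a) Not entailed — 'was translating' is progressive on an accomplishment; it does not entail the completed 'translated'.
(b) Not entailed — Rosa sliced the chocolate, not the river; the river belongs to the crossing event.
(c) Not entailed — the passage has Jonas crossing the river, not Rosa.
(d) Entailed — the narrative places the slicing before the crossing.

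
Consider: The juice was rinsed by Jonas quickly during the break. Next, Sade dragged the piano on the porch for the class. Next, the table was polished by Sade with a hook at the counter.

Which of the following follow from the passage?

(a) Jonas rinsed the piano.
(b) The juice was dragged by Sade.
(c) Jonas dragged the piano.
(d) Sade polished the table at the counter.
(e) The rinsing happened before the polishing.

(a) Not entailed — Jonas rinsed the juice, not the piano; the piano belongs to the dragging event.
(b) Not entailed — Sade dragged the piano, not the juice; the juice belongs to the rinsing event.
(c) Not entailed — the passage has Sade dragging the piano, not Jonas.
(d) Entailed — this follows by dropping conjuncts from the polishing event's description.
(e) Entailed — the narrative places the rinsing before the polishing.

(d), (e)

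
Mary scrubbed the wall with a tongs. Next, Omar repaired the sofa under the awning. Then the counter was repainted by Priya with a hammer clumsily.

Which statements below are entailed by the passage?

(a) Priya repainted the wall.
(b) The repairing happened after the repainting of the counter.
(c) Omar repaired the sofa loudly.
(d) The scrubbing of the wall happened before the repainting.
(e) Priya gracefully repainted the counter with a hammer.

(d)

(a) Not entailed — Priya repainted the counter, not the wall; the wall belongs to the scrubbing event.
(b) Not entailed — the narrative places the repairing before the repainting, not after.
(c) Not entailed — 'loudly' adds information not in the original event.
(d) Entailed — the narrative places the scrubbing before the repainting.
(e) Not entailed — 'gracefully' adds a manner not in (and inconsistent with) the original.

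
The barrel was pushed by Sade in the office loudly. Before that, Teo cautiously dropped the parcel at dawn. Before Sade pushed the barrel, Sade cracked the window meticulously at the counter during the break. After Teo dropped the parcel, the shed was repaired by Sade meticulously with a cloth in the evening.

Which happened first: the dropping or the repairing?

the dropping

The connectives place the dropping before the repairing.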